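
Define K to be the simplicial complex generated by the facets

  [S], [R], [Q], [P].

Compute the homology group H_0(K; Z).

H_0 = Z^4.

K has 4 vertices.
rank ∂_0 = 0, rank ∂_1 = 0 ⇒ b_0 = 4 − 0 − 0 = 4. So H_0 ≅ Z^4.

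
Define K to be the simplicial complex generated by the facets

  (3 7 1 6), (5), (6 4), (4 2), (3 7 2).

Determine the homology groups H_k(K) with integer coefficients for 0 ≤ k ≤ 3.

Fix the vertex order 1 < 2 < 3 < 4 < 5 < 6 < 7 and write every simplex with vertices in increasing order. Then dim K = 3 and the simplices of K are:

  0-simplices (7): [1], [2], [3], [4], [5], [6], [7]
  1-simplices (10): [1,3], [1,6], [1,7], [2,3], [2,4], [2,7], [3,6], [3,7], [4,6], [6,7]
  2-simplices (5): [1,3,6], [1,3,7], [1,6,7], [2,3,7], [3,6,7]
  3-simplices (1): [1,3,6,7]

giving chain groups C_0 ≅ Z^7, C_1 ≅ Z^10, C_2 ≅ Z^5, C_3 ≅ Z^1.

The boundary map ∂_1: C_1 → C_0 is given by ∂[p,q] = [q] − [p]. For instance
  ∂[1,6] = [6] − [1].
As a 7×10 matrix over Z this has rank 5, with invariant factors (1,1,1,1,1).

∂_2: C_2 → C_1 acts by ∂[p,q,r] = [q,r] − [p,r] + [p,q]. For instance
  ∂[3,6,7] = [6,7] − [3,7] + [3,6],
  ∂[2,3,7] = [3,7] − [2,7] + [2,3].
The resulting 10×5 matrix has rank 4, and its Smith normal form has invariant factors (1,1,1,1).

Boundary ∂_3: C_3 → C_2 sends each 3-simplex σ to the alternating sum Σ_i (−1)^i (σ with its i-th vertex removed). For instance
  ∂[1,3,6,7] = [3,6,7] − [1,6,7] + [1,3,7] − [1,3,6].
The resulting 5×1 matrix has rank 1, and its Smith normal form has invariant factors (1).

From H_k ≅ ker(∂_k) / im(∂_{k+1}) we obtain:

  H_0: rank C_0 − rank ∂_1 = 7 − 5 = 2, and the invariant factors of ∂_1 are all 1, so H_0 ≅ Z^2.
  H_1: rank ker ∂_1 − rank ∂_2 = (10 − 5) − 4 = 1, and the invariant factors of ∂_2 are all 1, so H_1 ≅ Z.
  H_2: rank ker ∂_2 − rank ∂_3 = (5 − 4) − 1 = 0, and the invariant factors of ∂_3 are all 1, so H_2 ≅ 0.
  H_3: rank ker ∂_3 − rank ∂_4 = (1 − 1) − 0 = 0, and there is no ∂_4, so H_3 ≅ 0.

H_0 ≅ Z^2,  H_1 ≅ Z,  H_2 = 0,  H_3 = 0.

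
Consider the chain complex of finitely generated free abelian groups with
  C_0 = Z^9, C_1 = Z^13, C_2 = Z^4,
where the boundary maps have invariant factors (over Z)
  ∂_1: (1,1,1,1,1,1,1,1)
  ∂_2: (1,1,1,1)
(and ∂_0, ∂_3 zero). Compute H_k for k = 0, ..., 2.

H_0 = Z,  H_1 = Z,  H_2 = 0.

H_0: b_0 = 9 − 0 − 8 = 1; torsion from ∂_1 factors > 1: none. So H_0 = Z.
H_1: b_1 = 13 − 8 − 4 = 1; torsion from ∂_2 factors > 1: none. So H_1 = Z.
H_2: b_2 = 4 − 4 − 0 = 0; torsion from ∂_3 factors > 1: none. So H_2 = 0.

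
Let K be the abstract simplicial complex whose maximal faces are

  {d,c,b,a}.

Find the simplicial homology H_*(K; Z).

Order the vertices as a < b < c < d. Listing each simplex with vertices in this order, K has dimension 3 with simplices:

  0-simplices (4): a, b, c, d
  1-simplices (6): ab, ac, ad, bc, bd, cd
  2-simplices (4): abc, abd, acd, bcd
  3-simplices (1): abcd

so the chain groups are C_0 ≅ Z^4, C_1 ≅ Z^6, C_2 ≅ Z^4, C_3 ≅ Z^1.

∂_1: C_1 → C_0 maps an edge to its endpoints' difference, ∂[p,q] = q − p. For instance
  ∂ad = d − a.
The 4×6 boundary matrix has rank 3 and Smith normal form diag(1,1,1).

The boundary map ∂_2: C_2 → C_1 sends each 2-simplex [p,q,r] to [q,r] − [p,r] + [p,q]. For instance
  ∂bcd = cd − bd + bc,
  ∂abd = bd − ad + ab.
The resulting 6×4 matrix has rank 3, and its Smith normal form has invariant factors (1,1,1).

The boundary map ∂_3: C_3 → C_2 sends each 3-simplex σ to the alternating sum Σ_i (−1)^i (σ with its i-th vertex removed). For instance
  ∂abcd = bcd − acd + abd − abc.
The resulting 4×1 matrix has rank 1, and its Smith normal form has invariant factors (1).

Reading off H_k = ker ∂_k / im ∂_{k+1}:

  H_0: rank C_0 − rank ∂_1 = 4 − 3 = 1, and the invariant factors of ∂_1 are all 1, so H_0 = Z.
  H_1: rank ker ∂_1 − rank ∂_2 = (6 − 3) − 3 = 0, and the invariant factors of ∂_2 are all 1, so H_1 = 0.
  H_2: rank ker ∂_2 − rank ∂_3 = (4 − 3) − 1 = 0, and the invariant factors of ∂_3 are all 1, so H_2 = 0.
  H_3: rank ker ∂_3 − rank ∂_4 = (1 − 1) − 0 = 0, and there is no ∂_4, so H_3 = 0.

As a check, the Euler characteristic is 4 − 6 + 4 − 1 = 1, which agrees with 1 − 0 + 0 − 0 = 1.

H_0 = Z,  H_1 = 0,  H_2 = 0,  H_3 = 0.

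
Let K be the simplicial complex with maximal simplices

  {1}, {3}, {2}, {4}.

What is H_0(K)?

Order the vertices as 1 < 2 < 3 < 4. Listing each simplex with vertices in this order, K has dimension 0 with simplices:

  0-simplices (4): [1], [2], [3], [4]

so the chain groups are C_0 ≅ Z^4.

Now H_k = ker ∂_k / im ∂_{k+1}, so:

  H_0: rank C_0 − rank ∂_1 = 4 − 0 = 4, and there is no ∂_1, so H_0 = Z^4.

(K is a triangulation of a set of 4 points.)

H_0 = Z^4.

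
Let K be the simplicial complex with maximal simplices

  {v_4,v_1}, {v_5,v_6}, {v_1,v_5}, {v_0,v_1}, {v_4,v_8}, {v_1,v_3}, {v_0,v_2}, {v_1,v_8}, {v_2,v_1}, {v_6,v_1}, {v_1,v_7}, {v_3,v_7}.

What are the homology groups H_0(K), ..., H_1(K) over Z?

H_0 = Z,  H_1 = Z^4.

Fix the vertex order v_0 < v_1 < v_2 < v_3 < v_4 < v_5 < v_6 < v_7 < v_8 and write every simplex with vertices in increasing order. Then dim K = 1 and the simplices of K are:

  0-simplices (9): [v_0], [v_1], [v_2], [v_3], [v_4], [v_5], [v_6], [v_7], [v_8]
  1-simplices (12): [v_0,v_1], [v_0,v_2], [v_1,v_2], [v_1,v_3], [v_1,v_4], [v_1,v_5], [v_1,v_6], [v_1,v_7], [v_1,v_8], [v_3,v_7], [v_4,v_8], [v_5,v_6]

so the chain groups are C_0 ≅ Z^9, C_1 ≅ Z^12.

Boundary ∂_1: C_1 → C_0 sends each edge [p,q] (with p < q) to q − p. For instance
  ∂[v_1,v_6] = [v_6] − [v_1].
The resulting 9×12 matrix has rank 8, and its Smith normal form has invariant factors (1,1,1,1,1,1,1,1).

From H_k ≅ ker(∂_k) / im(∂_{k+1}) we obtain:

  H_0: rank C_0 − rank ∂_1 = 9 − 8 = 1, and the invariant factors of ∂_1 are all 1, so H_0 = Z.
  H_1: rank ker ∂_1 − rank ∂_2 = (12 − 8) − 0 = 4, and there is no ∂_2, so H_1 = Z^4.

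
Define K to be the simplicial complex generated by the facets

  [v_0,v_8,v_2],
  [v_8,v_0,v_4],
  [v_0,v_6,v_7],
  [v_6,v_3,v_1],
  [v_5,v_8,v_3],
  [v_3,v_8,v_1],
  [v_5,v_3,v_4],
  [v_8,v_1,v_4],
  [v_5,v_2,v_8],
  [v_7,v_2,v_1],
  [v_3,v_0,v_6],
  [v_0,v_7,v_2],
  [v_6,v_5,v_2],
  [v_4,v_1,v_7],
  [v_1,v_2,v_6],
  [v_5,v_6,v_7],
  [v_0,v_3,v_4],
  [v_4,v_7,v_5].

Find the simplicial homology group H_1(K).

H_1 = Z ⊕ Z/2.

We work with the vertex ordering v_0 < v_1 < v_2 < v_3 < v_4 < v_5 < v_6 < v_7 < v_8. The simplices of K, each written with vertices in increasing order, are:

  0-simplices (9): [v_0], [v_1], [v_2], [v_3], [v_4], [v_5], [v_6], [v_7], [v_8]
  1-simplices (27): (27 of them)
  2-simplices (18): (18 of them)

giving chain groups C_0 ≅ Z^9, C_1 ≅ Z^27, C_2 ≅ Z^18.

Boundary ∂_1: C_1 → C_0 is given by ∂[p,q] = [q] − [p]. For instance
  ∂[v_2,v_8] = [v_8] − [v_2].
As a 9×27 matrix over Z this has rank 8, with invariant factors (1,1,1,1,1,1,1,1).

The boundary map ∂_2: C_2 → C_1 sends each 2-simplex [p,q,r] to [q,r] − [p,r] + [p,q]. For instance
  ∂[v_0,v_2,v_8] = [v_2,v_8] − [v_0,v_8] + [v_0,v_2],
  ∂[v_0,v_4,v_8] = [v_4,v_8] − [v_0,v_8] + [v_0,v_4].
This gives a 27×18 integer matrix of rank 18; reducing to Smith normal form yields diagonal entries (1,1,1,1,1,1,1,1,1,1,1,1,1,1,1,1,1,2).

Reading off H_k = ker ∂_k / im ∂_{k+1}:

  H_1: rank ker ∂_1 − rank ∂_2 = (27 − 8) − 18 = 1, and ∂_2 has invariant factor 2 > 1, so H_1 = Z ⊕ Z/2.

(K is a triangulation of the Klein bottle.)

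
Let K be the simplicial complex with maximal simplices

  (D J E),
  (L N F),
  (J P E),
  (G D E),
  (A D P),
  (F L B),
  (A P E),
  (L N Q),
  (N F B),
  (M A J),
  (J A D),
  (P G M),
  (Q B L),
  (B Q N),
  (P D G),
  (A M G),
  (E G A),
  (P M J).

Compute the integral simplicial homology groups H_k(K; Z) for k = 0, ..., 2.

K has 12 vertices, 27 edges, 18 triangles.
rank ∂_0 = 0, rank ∂_1 = 10 ⇒ b_0 = 12 − 0 − 10 = 2; all invariant factors of ∂_1 are 1 so no torsion. So H_0 = Z^2.
rank ∂_1 = 10, rank ∂_2 = 17 ⇒ b_1 = 27 − 10 − 17 = 0; ∂_2 has invariant factor(s) [2] giving torsion. So H_1 = Z/2.
rank ∂_2 = 17, rank ∂_3 = 0 ⇒ b_2 = 18 − 17 − 0 = 1. So H_2 = Z.

H_0 = Z^2,  H_1 = Z/2,  H_2 = Z.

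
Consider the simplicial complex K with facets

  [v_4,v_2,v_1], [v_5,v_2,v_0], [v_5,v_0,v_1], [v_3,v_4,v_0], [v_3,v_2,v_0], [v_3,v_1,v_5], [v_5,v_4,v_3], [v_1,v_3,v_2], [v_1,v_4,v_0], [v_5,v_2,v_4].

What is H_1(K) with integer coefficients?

We work with the vertex ordering v_0 < v_1 < v_2 < v_3 < v_4 < v_5. The simplices of K, each written with vertices in increasing order, are:

  0-simplices (6): [v_0], [v_1], [v_2], [v_3], [v_4], [v_5]
  1-simplices (15): (15 of them)
  2-simplices (10): [v_0,v_1,v_4], [v_0,v_1,v_5], [v_0,v_2,v_3], [v_0,v_2,v_5], [v_0,v_3,v_4], [v_1,v_2,v_3], [v_1,v_2,v_4], [v_1,v_3,v_5], [v_2,v_4,v_5], [v_3,v_4,v_5]

so the chain groups are C_0 ≅ Z^6, C_1 ≅ Z^15, C_2 ≅ Z^10.

∂_1: C_1 → C_0 is given by ∂[p,q] = [q] − [p]. For instance
  ∂[v_0,v_5] = [v_5] − [v_0].
The 6×15 boundary matrix has rank 5 and Smith normal form diag(1,1,1,1,1).

Boundary ∂_2: C_2 → C_1 acts by ∂[p,q,r] = [q,r] − [p,r] + [p,q]. For instance
  ∂[v_0,v_2,v_3] = [v_2,v_3] − [v_0,v_3] + [v_0,v_2],
  ∂[v_0,v_1,v_4] = [v_1,v_4] − [v_0,v_4] + [v_0,v_1].
This gives a 15×10 integer matrix of rank 10; reducing to Smith normal form yields diagonal entries (1,1,1,1,1,1,1,1,1,2).

From H_k ≅ ker(∂_k) / im(∂_{k+1}) we obtain:

  H_1: rank ker ∂_1 − rank ∂_2 = (15 − 5) − 10 = 0, and ∂_2 has invariant factor 2 > 1, so H_1 = Z/2Z.

(K is a triangulation of the real projective plane RP^2.)

H_1 ≅ Z/2Z.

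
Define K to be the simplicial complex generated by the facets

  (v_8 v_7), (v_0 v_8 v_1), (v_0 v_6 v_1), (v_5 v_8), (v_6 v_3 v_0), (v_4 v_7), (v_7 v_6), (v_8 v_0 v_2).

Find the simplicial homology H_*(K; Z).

H_0 = Z,  H_1 = Z,  H_2 = 0.

Fix the vertex order v_0 < v_1 < v_2 < v_3 < v_4 < v_5 < v_6 < v_7 < v_8 and write every simplex with vertices in increasing order. Then dim K = 2 and the simplices of K are:

  0-simplices (9): [v_0], [v_1], [v_2], [v_3], [v_4], [v_5], [v_6], [v_7], [v_8]
  1-simplices (13): [v_0,v_1], [v_0,v_2], [v_0,v_3], [v_0,v_6], [v_0,v_8], [v_1,v_6], [v_1,v_8], [v_2,v_8], [v_3,v_6], [v_4,v_7], [v_5,v_8], [v_6,v_7], [v_7,v_8]
  2-simplices (4): [v_0,v_1,v_6], [v_0,v_1,v_8], [v_0,v_2,v_8], [v_0,v_3,v_6]

so the chain groups are C_0 ≅ Z^9, C_1 ≅ Z^13, C_2 ≅ Z^4.

∂_1: C_1 → C_0 maps an edge to its endpoints' difference, ∂[p,q] = q − p.
The resulting 9×13 matrix has rank 8, and its Smith normal form has invariant factors (1,1,1,1,1,1,1,1).

∂_2: C_2 → C_1 maps a triangle to the signed sum of its edges. For instance
  ∂[v_0,v_1,v_6] = [v_1,v_6] − [v_0,v_6] + [v_0,v_1],
  ∂[v_0,v_1,v_8] = [v_1,v_8] − [v_0,v_8] + [v_0,v_1].
As a 13×4 matrix over Z this has rank 4, with invariant factors (1,1,1,1).

Now H_k = ker ∂_k / im ∂_{k+1}, so:

  H_0: rank C_0 − rank ∂_1 = 9 − 8 = 1, and the invariant factors of ∂_1 are all 1, so H_0 ≅ Z.
  H_1: rank ker ∂_1 − rank ∂_2 = (13 − 8) − 4 = 1, and the invariant factors of ∂_2 are all 1, so H_1 ≅ Z.
  H_2: rank ker ∂_2 − rank ∂_3 = (4 − 4) − 0 = 0, and there is no ∂_3, so H_2 ≅ 0.

As a check, the Euler characteristic is 9 − 13 + 4 = 0, which agrees with 1 − 1 + 0 = 0.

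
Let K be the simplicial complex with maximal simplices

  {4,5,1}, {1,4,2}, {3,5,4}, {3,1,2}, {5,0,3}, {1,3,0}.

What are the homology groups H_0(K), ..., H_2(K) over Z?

H_0 ≅ Z,  H_1 ≅ Z,  H_2 = 0.

Order the vertices as 0 < 1 < 2 < 3 < 4 < 5. Listing each simplex with vertices in this order, K has dimension 2 with simplices:

  0-simplices (6): [0], [1], [2], [3], [4], [5]
  1-simplices (12): [0,1], [0,3], [0,5], [1,2], [1,3], [1,4], [1,5], [2,3], [2,4], [3,4], [3,5], [4,5]
  2-simplices (6): [0,1,3], [0,3,5], [1,2,3], [1,2,4], [1,4,5], [3,4,5]

giving chain groups C_0 ≅ Z^6, C_1 ≅ Z^12, C_2 ≅ Z^6.

Boundary ∂_1: C_1 → C_0 is given by ∂[p,q] = [q] − [p]. For instance
  ∂[0,5] = [5] − [0].
The resulting 6×12 matrix has rank 5, and its Smith normal form has invariant factors (1,1,1,1,1).

∂_2: C_2 → C_1 sends each 2-simplex [p,q,r] to [q,r] − [p,r] + [p,q]. For instance
  ∂[1,2,4] = [2,4] − [1,4] + [1,2],
  ∂[1,4,5] = [4,5] − [1,5] + [1,4].
This gives a 12×6 integer matrix of rank 6; reducing to Smith normal form yields diagonal entries (1,1,1,1,1,1).

From H_k ≅ ker(∂_k) / im(∂_{k+1}) we obtain:

  H_0: rank C_0 − rank ∂_1 = 6 − 5 = 1, and the invariant factors of ∂_1 are all 1, so H_0 = Z.
  H_1: rank ker ∂_1 − rank ∂_2 = (12 − 5) − 6 = 1, and the invariant factors of ∂_2 are all 1, so H_1 = Z.
  H_2: rank ker ∂_2 − rank ∂_3 = (6 − 6) − 0 = 0, and there is no ∂_3, so H_2 = 0.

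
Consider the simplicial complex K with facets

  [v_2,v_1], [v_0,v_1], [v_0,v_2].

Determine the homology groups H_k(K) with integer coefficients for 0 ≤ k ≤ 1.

Order the vertices as v_0 < v_1 < v_2. Listing each simplex with vertices in this order, K has dimension 1 with simplices:

  0-simplices (3): [v_0], [v_1], [v_2]
  1-simplices (3): [v_0,v_1], [v_0,v_2], [v_1,v_2]

giving chain groups C_0 ≅ Z^3, C_1 ≅ Z^3.

∂_1: C_1 → C_0 is given by ∂[p,q] = [q] − [p]. For instance
  ∂[v_0,v_2] = [v_2] − [v_0].
As a 3×3 matrix over Z this has rank 2, with invariant factors (1,1).

Reading off H_k = ker ∂_k / im ∂_{k+1}:

  H_0: rank C_0 − rank ∂_1 = 3 − 2 = 1, and the invariant factors of ∂_1 are all 1, so H_0 ≅ Z.
  H_1: rank ker ∂_1 − rank ∂_2 = (3 − 2) − 0 = 1, and there is no ∂_2, so H_1 ≅ Z.

H_0 = Z,  H_1 = Z.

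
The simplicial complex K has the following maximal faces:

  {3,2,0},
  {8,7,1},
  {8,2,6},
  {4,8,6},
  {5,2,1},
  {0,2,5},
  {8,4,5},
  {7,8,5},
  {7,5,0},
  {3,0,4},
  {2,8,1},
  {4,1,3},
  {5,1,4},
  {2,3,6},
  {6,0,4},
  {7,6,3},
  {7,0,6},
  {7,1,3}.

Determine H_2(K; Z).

Take the total order 0 < 1 < 2 < 3 < 4 < 5 < 6 < 7 < 8 on the vertex set. Then K (dimension 2) consists of the simplices:

  0-simplices (9): [0], [1], [2], [3], [4], [5], [6], [7], [8]
  1-simplices (27): (27 of them)
  2-simplices (18): [0,2,3], [0,2,5], [0,3,4], [0,4,6], [0,5,7], [0,6,7], [1,2,5], [1,2,8], [1,3,4], [1,3,7], [1,4,5], [1,7,8], [2,3,6], [2,6,8], [3,6,7], [4,5,8], [4,6,8], [5,7,8]

Hence C_0 ≅ Z^9, C_1 ≅ Z^27, C_2 ≅ Z^18.

∂_1: C_1 → C_0 is given by ∂[p,q] = [q] − [p].
This gives a 9×27 integer matrix of rank 8; reducing to Smith normal form yields diagonal entries (1,1,1,1,1,1,1,1).

∂_2: C_2 → C_1 sends each 2-simplex [p,q,r] to [q,r] − [p,r] + [p,q]. For instance
  ∂[2,6,8] = [6,8] − [2,8] + [2,6],
  ∂[1,7,8] = [7,8] − [1,8] + [1,7].
The 27×18 boundary matrix has rank 18 and Smith normal form diag(1,1,1,1,1,1,1,1,1,1,1,1,1,1,1,1,1,2).

From H_k ≅ ker(∂_k) / im(∂_{k+1}) we obtain:

  H_2: rank ker ∂_2 − rank ∂_3 = (18 − 18) − 0 = 0, and there is no ∂_3, so H_2 ≅ 0.

H_2 = 0.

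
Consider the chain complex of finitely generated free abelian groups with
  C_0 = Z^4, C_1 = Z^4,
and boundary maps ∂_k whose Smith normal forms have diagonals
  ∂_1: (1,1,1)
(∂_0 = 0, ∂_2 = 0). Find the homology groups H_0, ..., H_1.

H_0: b_0 = 4 − 0 − 3 = 1; torsion from ∂_1 factors > 1: none. So H_0 ≅ Z.
H_1: b_1 = 4 − 3 − 0 = 1; torsion from ∂_2 factors > 1: none. So H_1 ≅ Z.

H_0 ≅ Z,  H_1 ≅ Z.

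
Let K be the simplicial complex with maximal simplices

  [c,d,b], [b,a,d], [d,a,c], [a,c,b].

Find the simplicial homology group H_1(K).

Order the vertices as a < b < c < d. Listing each simplex with vertices in this order, K has dimension 2 with simplices:

  0-simplices (4): a, b, c, d
  1-simplices (6): ab, ac, ad, bc, bd, cd
  2-simplices (4): abc, abd, acd, bcd

so the chain groups are C_0 ≅ Z^4, C_1 ≅ Z^6, C_2 ≅ Z^4.

Boundary ∂_1: C_1 → C_0 sends each edge [p,q] (with p < q) to q − p. For instance
  ∂ad = d − a.
The 4×6 boundary matrix has rank 3 and Smith normal form diag(1,1,1).

∂_2: C_2 → C_1 sends each 2-simplex [p,q,r] to [q,r] − [p,r] + [p,q]. For instance
  ∂acd = cd − ad + ac,
  ∂abd = bd − ad + ab.
The resulting 6×4 matrix has rank 3, and its Smith normal form has invariant factors (1,1,1).

Now H_k = ker ∂_k / im ∂_{k+1}, so:

  H_1: rank ker ∂_1 − rank ∂_2 = (6 − 3) − 3 = 0, and the invariant factors of ∂_2 are all 1, so H_1 ≅ 0.

(K is a triangulation of the 2-sphere S^2.)

H_1 = 0.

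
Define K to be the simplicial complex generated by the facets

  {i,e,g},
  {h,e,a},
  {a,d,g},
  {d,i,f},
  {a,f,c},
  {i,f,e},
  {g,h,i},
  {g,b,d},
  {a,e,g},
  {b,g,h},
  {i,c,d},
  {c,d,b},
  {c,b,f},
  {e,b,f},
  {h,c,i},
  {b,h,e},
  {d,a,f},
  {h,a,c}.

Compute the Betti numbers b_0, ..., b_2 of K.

Fix the vertex order a < b < c < d < e < f < g < h < i and write every simplex with vertices in increasing order. Then dim K = 2 and the simplices of K are:

  0-simplices (9): a, b, c, d, e, f, g, h, i
  1-simplices (27): ac, ad, ae, af, ag, ah, bc, bd, be, bf, bg, bh, cd, cf, ch, ci, df, dg, di, ef, eg, eh, ei, fi, gh, gi, hi
  2-simplices (18): acf, ach, adf, adg, aeg, aeh, bcd, bcf, bdg, bef, beh, bgh, cdi, chi, dfi, efi, egi, ghi

so the chain groups are C_0 ≅ Z^9, C_1 ≅ Z^27, C_2 ≅ Z^18.

The boundary map ∂_1: C_1 → C_0 maps an edge to its endpoints' difference, ∂[p,q] = q − p. For instance
  ∂di = i − d.
The resulting 9×27 matrix has rank 8, and its Smith normal form has invariant factors (1,1,1,1,1,1,1,1).

Boundary ∂_2: C_2 → C_1 maps a triangle to the signed sum of its edges. For instance
  ∂egi = gi − ei + eg,
  ∂bdg = dg − bg + bd.
As a 27×18 matrix over Z this has rank 18, with invariant factors (1,1,1,1,1,1,1,1,1,1,1,1,1,1,1,1,1,2).

From H_k ≅ ker(∂_k) / im(∂_{k+1}) we obtain:

  H_0: rank C_0 − rank ∂_1 = 9 − 8 = 1, and the invariant factors of ∂_1 are all 1, so H_0 ≅ Z.
  H_1: rank ker ∂_1 − rank ∂_2 = (27 − 8) − 18 = 1, and ∂_2 has invariant factor 2 > 1, so H_1 ≅ Z ⊕ Z/2Z.
  H_2: rank ker ∂_2 − rank ∂_3 = (18 − 18) − 0 = 0, and there is no ∂_3, so H_2 ≅ 0.

Hence the Betti numbers are b_0 = 1, b_1 = 1, b_2 = 0.

b_0 = 1, b_1 = 1, b_2 = 0.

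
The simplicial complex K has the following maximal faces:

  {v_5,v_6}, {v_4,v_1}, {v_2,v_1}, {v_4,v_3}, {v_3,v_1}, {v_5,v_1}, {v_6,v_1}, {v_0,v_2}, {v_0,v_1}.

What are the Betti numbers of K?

b_0 = 1, b_1 = 3.

K has 7 vertices, 9 edges.
rank ∂_0 = 0, rank ∂_1 = 6 ⇒ b_0 = 7 − 0 − 6 = 1; all invariant factors of ∂_1 are 1 so no torsion. So H_0 = Z.
rank ∂_1 = 6, rank ∂_2 = 0 ⇒ b_1 = 9 − 6 − 0 = 3. So H_1 = Z^3.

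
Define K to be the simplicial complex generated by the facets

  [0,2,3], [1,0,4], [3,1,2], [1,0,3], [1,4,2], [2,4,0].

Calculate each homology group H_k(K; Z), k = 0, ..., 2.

Fix the vertex order 0 < 1 < 2 < 3 < 4 and write every simplex with vertices in increasing order. Then dim K = 2 and the simplices of K are:

  0-simplices (5): [0], [1], [2], [3], [4]
  1-simplices (9): [0,1], [0,2], [0,3], [0,4], [1,2], [1,3], [1,4], [2,3], [2,4]
  2-simplices (6): [0,1,3], [0,1,4], [0,2,3], [0,2,4], [1,2,3], [1,2,4]

Hence C_0 ≅ Z^5, C_1 ≅ Z^9, C_2 ≅ Z^6.

Boundary ∂_1: C_1 → C_0 sends each edge [p,q] (with p < q) to q − p.
As a 5×9 matrix over Z this has rank 4, with invariant factors (1,1,1,1).

Boundary ∂_2: C_2 → C_1 sends each 2-simplex [p,q,r] to [q,r] − [p,r] + [p,q]. For instance
  ∂[1,2,4] = [2,4] − [1,4] + [1,2],
  ∂[0,1,4] = [1,4] − [0,4] + [0,1].
The 9×6 boundary matrix has rank 5 and Smith normal form diag(1,1,1,1,1).

Reading off H_k = ker ∂_k / im ∂_{k+1}:

  H_0: rank C_0 − rank ∂_1 = 5 − 4 = 1, and the invariant factors of ∂_1 are all 1, so H_0 = Z.
  H_1: rank ker ∂_1 − rank ∂_2 = (9 − 4) − 5 = 0, and the invariant factors of ∂_2 are all 1, so H_1 = 0.
  H_2: rank ker ∂_2 − rank ∂_3 = (6 − 5) − 0 = 1, and there is no ∂_3, so H_2 = Z.

H_0 ≅ Z,  H_1 = 0,  H_2 ≅ Z.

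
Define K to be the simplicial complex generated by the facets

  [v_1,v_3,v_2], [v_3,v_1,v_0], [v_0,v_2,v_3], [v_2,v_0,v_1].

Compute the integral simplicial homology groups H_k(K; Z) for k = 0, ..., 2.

We work with the vertex ordering v_0 < v_1 < v_2 < v_3. The simplices of K, each written with vertices in increasing order, are:

  0-simplices (4): [v_0], [v_1], [v_2], [v_3]
  1-simplices (6): [v_0,v_1], [v_0,v_2], [v_0,v_3], [v_1,v_2], [v_1,v_3], [v_2,v_3]
  2-simplices (4): [v_0,v_1,v_2], [v_0,v_1,v_3], [v_0,v_2,v_3], [v_1,v_2,v_3]

so the chain groups are C_0 ≅ Z^4, C_1 ≅ Z^6, C_2 ≅ Z^4.

∂_1: C_1 → C_0 maps an edge to its endpoints' difference, ∂[p,q] = q − p. For instance
  ∂[v_0,v_3] = [v_3] − [v_0].
This gives a 4×6 integer matrix of rank 3; reducing to Smith normal form yields diagonal entries (1,1,1).

Boundary ∂_2: C_2 → C_1 maps a triangle to the signed sum of its edges. For instance
  ∂[v_0,v_1,v_3] = [v_1,v_3] − [v_0,v_3] + [v_0,v_1],
  ∂[v_1,v_2,v_3] = [v_2,v_3] − [v_1,v_3] + [v_1,v_2].
The resulting 6×4 matrix has rank 3, and its Smith normal form has invariant factors (1,1,1).

Reading off H_k = ker ∂_k / im ∂_{k+1}:

  H_0: rank C_0 − rank ∂_1 = 4 − 3 = 1, and the invariant factors of ∂_1 are all 1, so H_0 ≅ Z.
  H_1: rank ker ∂_1 − rank ∂_2 = (6 − 3) − 3 = 0, and the invariant factors of ∂_2 are all 1, so H_1 ≅ 0.
  H_2: rank ker ∂_2 − rank ∂_3 = (4 − 3) − 0 = 1, and there is no ∂_3, so H_2 ≅ Z.

H_0 ≅ Z,  H_1 = 0,  H_2 ≅ Z.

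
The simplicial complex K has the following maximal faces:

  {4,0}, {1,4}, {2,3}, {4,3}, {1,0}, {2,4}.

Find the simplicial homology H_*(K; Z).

K has 5 vertices, 6 edges.
rank ∂_0 = 0, rank ∂_1 = 4 ⇒ b_0 = 5 − 0 − 4 = 1; all invariant factors of ∂_1 are 1 so no torsion. So H_0 ≅ Z.
rank ∂_1 = 4, rank ∂_2 = 0 ⇒ b_1 = 6 − 4 − 0 = 2. So H_1 ≅ Z^2.

H_0 ≅ Z,  H_1 ≅ Z^2.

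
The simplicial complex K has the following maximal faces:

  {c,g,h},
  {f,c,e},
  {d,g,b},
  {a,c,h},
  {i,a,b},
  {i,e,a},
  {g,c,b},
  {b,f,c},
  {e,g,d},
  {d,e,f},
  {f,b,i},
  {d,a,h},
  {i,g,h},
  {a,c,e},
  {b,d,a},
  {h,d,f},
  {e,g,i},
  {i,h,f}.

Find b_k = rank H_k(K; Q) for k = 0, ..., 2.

b_0 = 1, b_1 = 2, b_2 = 1.

Fix the vertex order a < b < c < d < e < f < g < h < i and write every simplex with vertices in increasing order. Then dim K = 2 and the simplices of K are:

  0-simplices (9): a, b, c, d, e, f, g, h, i
  1-simplices (27): ab, ac, ad, ae, ah, ai, bc, bd, bf, bg, bi, ce, cf, cg, ch, de, df, dg, dh, ef, eg, ei, fh, fi, gh, gi, hi
  2-simplices (18): abd, abi, ace, ach, adh, aei, bcf, bcg, bdg, bfi, cef, cgh, def, deg, dfh, egi, fhi, ghi

giving chain groups C_0 ≅ Z^9, C_1 ≅ Z^27, C_2 ≅ Z^18.

Boundary ∂_1: C_1 → C_0 is given by ∂[p,q] = [q] − [p]. For instance
  ∂gh = h − g.
This gives a 9×27 integer matrix of rank 8; reducing to Smith normal form yields diagonal entries (1,1,1,1,1,1,1,1).

∂_2: C_2 → C_1 maps a triangle to the signed sum of its edges. For instance
  ∂adh = dh − ah + ad,
  ∂ach = ch − ah + ac.
As a 27×18 matrix over Z this has rank 17, with invariant factors (1,1,1,1,1,1,1,1,1,1,1,1,1,1,1,1,1).

From H_k ≅ ker(∂_k) / im(∂_{k+1}) we obtain:

  H_0: rank C_0 − rank ∂_1 = 9 − 8 = 1, and the invariant factors of ∂_1 are all 1, so H_0 ≅ Z.
  H_1: rank ker ∂_1 − rank ∂_2 = (27 − 8) − 17 = 2, and the invariant factors of ∂_2 are all 1, so H_1 ≅ Z^2.
  H_2: rank ker ∂_2 − rank ∂_3 = (18 − 17) − 0 = 1, and there is no ∂_3, so H_2 ≅ Z.

(K is a triangulation of the torus T^2.)

Hence the Betti numbers are b_0 = 1, b_1 = 2, b_2 = 1.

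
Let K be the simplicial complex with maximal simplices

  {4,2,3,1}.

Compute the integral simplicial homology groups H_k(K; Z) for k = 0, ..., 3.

H_0 ≅ Z,  H_1 = 0,  H_2 = 0,  H_3 = 0.

Fix the vertex order 1 < 2 < 3 < 4 and write every simplex with vertices in increasing order. Then dim K = 3 and the simplices of K are:

  0-simplices (4): [1], [2], [3], [4]
  1-simplices (6): [1,2], [1,3], [1,4], [2,3], [2,4], [3,4]
  2-simplices (4): [1,2,3], [1,2,4], [1,3,4], [2,3,4]
  3-simplices (1): [1,2,3,4]

Hence C_0 ≅ Z^4, C_1 ≅ Z^6, C_2 ≅ Z^4, C_3 ≅ Z^1.

Boundary ∂_1: C_1 → C_0 is given by ∂[p,q] = [q] − [p]. For instance
  ∂[1,3] = [3] − [1].
The resulting 4×6 matrix has rank 3, and its Smith normal form has invariant factors (1,1,1).

The boundary map ∂_2: C_2 → C_1 sends each 2-simplex [p,q,r] to [q,r] − [p,r] + [p,q]. For instance
  ∂[1,3,4] = [3,4] − [1,4] + [1,3],
  ∂[1,2,4] = [2,4] − [1,4] + [1,2].
The 6×4 boundary matrix has rank 3 and Smith normal form diag(1,1,1).

Boundary ∂_3: C_3 → C_2 sends each 3-simplex σ to the alternating sum Σ_i (−1)^i (σ with its i-th vertex removed). For instance
  ∂[1,2,3,4] = [2,3,4] − [1,3,4] + [1,2,4] − [1,2,3].
The 4×1 boundary matrix has rank 1 and Smith normal form diag(1).

Now H_k = ker ∂_k / im ∂_{k+1}, so:

  H_0: rank C_0 − rank ∂_1 = 4 − 3 = 1, and the invariant factors of ∂_1 are all 1, so H_0 ≅ Z.
  H_1: rank ker ∂_1 − rank ∂_2 = (6 − 3) − 3 = 0, and the invariant factors of ∂_2 are all 1, so H_1 ≅ 0.
  H_2: rank ker ∂_2 − rank ∂_3 = (4 − 3) − 1 = 0, and the invariant factors of ∂_3 are all 1, so H_2 ≅ 0.
  H_3: rank ker ∂_3 − rank ∂_4 = (1 − 1) − 0 = 0, and there is no ∂_4, so H_3 ≅ 0.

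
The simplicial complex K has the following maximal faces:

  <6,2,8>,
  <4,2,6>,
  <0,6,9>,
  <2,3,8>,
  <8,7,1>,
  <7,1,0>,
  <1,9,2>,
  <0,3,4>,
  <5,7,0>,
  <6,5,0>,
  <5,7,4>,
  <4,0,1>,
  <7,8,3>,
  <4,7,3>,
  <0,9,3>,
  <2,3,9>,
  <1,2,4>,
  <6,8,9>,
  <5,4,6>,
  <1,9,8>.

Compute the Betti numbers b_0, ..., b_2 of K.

b_0 = 1, b_1 = 1, b_2 = 0.

We work with the vertex ordering 0 < 1 < 2 < 3 < 4 < 5 < 6 < 7 < 8 < 9. The simplices of K, each written with vertices in increasing order, are:

  0-simplices (10): [0], [1], [2], [3], [4], [5], [6], [7], [8], [9]
  1-simplices (30): (30 of them)
  2-simplices (20): (20 of them)

giving chain groups C_0 ≅ Z^10, C_1 ≅ Z^30, C_2 ≅ Z^20.

∂_1: C_1 → C_0 sends each edge [p,q] (with p < q) to q − p. For instance
  ∂[7,8] = [8] − [7].
The 10×30 boundary matrix has rank 9 and Smith normal form diag(1,1,1,1,1,1,1,1,1).

Boundary ∂_2: C_2 → C_1 acts by ∂[p,q,r] = [q,r] − [p,r] + [p,q]. For instance
  ∂[0,1,4] = [1,4] − [0,4] + [0,1],
  ∂[0,1,7] = [1,7] − [0,7] + [0,1].
This gives a 30×20 integer matrix of rank 20; reducing to Smith normal form yields diagonal entries (1,1,1,1,1,1,1,1,1,1,1,1,1,1,1,1,1,1,1,2).

Computing H_k = (kernel of ∂_k) / (image of ∂_{k+1}):

  H_0: rank C_0 − rank ∂_1 = 10 − 9 = 1, and the invariant factors of ∂_1 are all 1, so H_0 ≅ Z.
  H_1: rank ker ∂_1 − rank ∂_2 = (30 − 9) − 20 = 1, and ∂_2 has invariant factor 2 > 1, so H_1 ≅ Z ⊕ Z_2.
  H_2: rank ker ∂_2 − rank ∂_3 = (20 − 20) − 0 = 0, and there is no ∂_3, so H_2 ≅ 0.

As a check, the Euler characteristic is 10 − 30 + 20 = 0, which agrees with 1 − 1 + 0 = 0.

Hence the Betti numbers are b_0 = 1, b_1 = 1, b_2 = 0.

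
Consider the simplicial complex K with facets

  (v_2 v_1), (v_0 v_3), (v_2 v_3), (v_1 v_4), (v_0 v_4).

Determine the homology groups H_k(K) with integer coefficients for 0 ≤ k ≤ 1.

H_0 ≅ Z,  H_1 ≅ Z.

Order the vertices as v_0 < v_1 < v_2 < v_3 < v_4. Listing each simplex with vertices in this order, K has dimension 1 with simplices:

  0-simplices (5): [v_0], [v_1], [v_2], [v_3], [v_4]
  1-simplices (5): [v_0,v_3], [v_0,v_4], [v_1,v_2], [v_1,v_4], [v_2,v_3]

Hence C_0 ≅ Z^5, C_1 ≅ Z^5.

The boundary map ∂_1: C_1 → C_0 sends each edge [p,q] (with p < q) to q − p.
The 5×5 boundary matrix has rank 4 and Smith normal form diag(1,1,1,1).

Computing H_k = (kernel of ∂_k) / (image of ∂_{k+1}):

  H_0: rank C_0 − rank ∂_1 = 5 − 4 = 1, and the invariant factors of ∂_1 are all 1, so H_0 ≅ Z.
  H_1: rank ker ∂_1 − rank ∂_2 = (5 − 4) − 0 = 1, and there is no ∂_2, so H_1 ≅ Z.

As a check, the Euler characteristic is 5 − 5 = 0, which agrees with 1 − 1 = 0.
(K is a triangulation of the circle S^1.)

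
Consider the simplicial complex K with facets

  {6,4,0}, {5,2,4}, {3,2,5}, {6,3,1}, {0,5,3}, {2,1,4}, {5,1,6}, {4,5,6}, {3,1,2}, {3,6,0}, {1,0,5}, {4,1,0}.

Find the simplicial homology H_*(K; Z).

H_0 ≅ Z,  H_1 ≅ Z/2Z,  H_2 = 0.

K has 7 vertices, 18 edges, 12 triangles.
rank ∂_0 = 0, rank ∂_1 = 6 ⇒ b_0 = 7 − 0 − 6 = 1; all invariant factors of ∂_1 are 1 so no torsion. So H_0 ≅ Z.
rank ∂_1 = 6, rank ∂_2 = 12 ⇒ b_1 = 18 − 6 − 12 = 0; ∂_2 has invariant factor(s) [2] giving torsion. So H_1 ≅ Z/2Z.
rank ∂_2 = 12, rank ∂_3 = 0 ⇒ b_2 = 12 − 12 − 0 = 0. So H_2 ≅ 0.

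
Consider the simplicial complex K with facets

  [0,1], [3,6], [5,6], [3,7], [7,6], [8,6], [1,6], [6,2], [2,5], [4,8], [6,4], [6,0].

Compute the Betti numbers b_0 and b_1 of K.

K has 9 vertices, 12 edges.
rank ∂_0 = 0, rank ∂_1 = 8 ⇒ b_0 = 9 − 0 − 8 = 1; all invariant factors of ∂_1 are 1 so no torsion. So H_0 = Z.
rank ∂_1 = 8, rank ∂_2 = 0 ⇒ b_1 = 12 − 8 − 0 = 4. So H_1 = Z^4.

b_0 = 1, b_1 = 4.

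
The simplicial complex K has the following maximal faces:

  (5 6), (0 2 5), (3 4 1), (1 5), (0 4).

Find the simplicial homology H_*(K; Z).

H_0 ≅ Z,  H_1 ≅ Z,  H_2 = 0.

Fix the vertex order 0 < 1 < 2 < 3 < 4 < 5 < 6 and write every simplex with vertices in increasing order. Then dim K = 2 and the simplices of K are:

  0-simplices (7): [0], [1], [2], [3], [4], [5], [6]
  1-simplices (9): [0,2], [0,4], [0,5], [1,3], [1,4], [1,5], [2,5], [3,4], [5,6]
  2-simplices (2): [0,2,5], [1,3,4]

so the chain groups are C_0 ≅ Z^7, C_1 ≅ Z^9, C_2 ≅ Z^2.

The boundary map ∂_1: C_1 → C_0 is given by ∂[p,q] = [q] − [p].
The resulting 7×9 matrix has rank 6, and its Smith normal form has invariant factors (1,1,1,1,1,1).

Boundary ∂_2: C_2 → C_1 acts by ∂[p,q,r] = [q,r] − [p,r] + [p,q]. For instance
  ∂[1,3,4] = [3,4] − [1,4] + [1,3],
  ∂[0,2,5] = [2,5] − [0,5] + [0,2].
The 9×2 boundary matrix has rank 2 and Smith normal form diag(1,1).

Computing H_k = (kernel of ∂_k) / (image of ∂_{k+1}):

  H_0: rank C_0 − rank ∂_1 = 7 − 6 = 1, and the invariant factors of ∂_1 are all 1, so H_0 ≅ Z.
  H_1: rank ker ∂_1 − rank ∂_2 = (9 − 6) − 2 = 1, and the invariant factors of ∂_2 are all 1, so H_1 ≅ Z.
  H_2: rank ker ∂_2 − rank ∂_3 = (2 − 2) − 0 = 0, and there is no ∂_3, so H_2 ≅ 0.

As a check, the Euler characteristic is 7 − 9 + 2 = 0, which agrees with 1 − 1 + 0 = 0.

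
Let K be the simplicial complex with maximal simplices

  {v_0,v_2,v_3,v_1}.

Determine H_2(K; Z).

H_2 = 0.

Take the total order v_0 < v_1 < v_2 < v_3 on the vertex set. Then K (dimension 3) consists of the simplices:

  0-simplices (4): [v_0], [v_1], [v_2], [v_3]
  1-simplices (6): [v_0,v_1], [v_0,v_2], [v_0,v_3], [v_1,v_2], [v_1,v_3], [v_2,v_3]
  2-simplices (4): [v_0,v_1,v_2], [v_0,v_1,v_3], [v_0,v_2,v_3], [v_1,v_2,v_3]
  3-simplices (1): [v_0,v_1,v_2,v_3]

Hence C_0 ≅ Z^4, C_1 ≅ Z^6, C_2 ≅ Z^4, C_3 ≅ Z^1.

∂_1: C_1 → C_0 sends each edge [p,q] (with p < q) to q − p. For instance
  ∂[v_0,v_1] = [v_1] − [v_0].
The 4×6 boundary matrix has rank 3 and Smith normal form diag(1,1,1).

The boundary map ∂_2: C_2 → C_1 maps a triangle to the signed sum of its edges. For instance
  ∂[v_0,v_1,v_2] = [v_1,v_2] − [v_0,v_2] + [v_0,v_1],
  ∂[v_0,v_2,v_3] = [v_2,v_3] − [v_0,v_3] + [v_0,v_2].
As a 6×4 matrix over Z this has rank 3, with invariant factors (1,1,1).

∂_3: C_3 → C_2 sends each 3-simplex σ to the alternating sum Σ_i (−1)^i (σ with its i-th vertex removed). For instance
  ∂[v_0,v_1,v_2,v_3] = [v_1,v_2,v_3] − [v_0,v_2,v_3] + [v_0,v_1,v_3] − [v_0,v_1,v_2].
The 4×1 boundary matrix has rank 1 and Smith normal form diag(1).

Now H_k = ker ∂_k / im ∂_{k+1}, so:

  H_2: rank ker ∂_2 − rank ∂_3 = (4 − 3) − 1 = 0, and the invariant factors of ∂_3 are all 1, so H_2 = 0.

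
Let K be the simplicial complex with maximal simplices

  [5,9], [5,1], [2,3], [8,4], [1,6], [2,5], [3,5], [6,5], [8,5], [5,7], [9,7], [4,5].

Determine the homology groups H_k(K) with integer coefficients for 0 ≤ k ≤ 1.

Fix the vertex order 1 < 2 < 3 < 4 < 5 < 6 < 7 < 8 < 9 and write every simplex with vertices in increasing order. Then dim K = 1 and the simplices of K are:

  0-simplices (9): [1], [2], [3], [4], [5], [6], [7], [8], [9]
  1-simplices (12): [1,5], [1,6], [2,3], [2,5], [3,5], [4,5], [4,8], [5,6], [5,7], [5,8], [5,9], [7,9]

so the chain groups are C_0 ≅ Z^9, C_1 ≅ Z^12.

Boundary ∂_1: C_1 → C_0 maps an edge to its endpoints' difference, ∂[p,q] = q − p. For instance
  ∂[5,7] = [7] − [5].
The 9×12 boundary matrix has rank 8 and Smith normal form diag(1,1,1,1,1,1,1,1).

Now H_k = ker ∂_k / im ∂_{k+1}, so:

  H_0: rank C_0 − rank ∂_1 = 9 − 8 = 1, and the invariant factors of ∂_1 are all 1, so H_0 = Z.
  H_1: rank ker ∂_1 − rank ∂_2 = (12 − 8) − 0 = 4, and there is no ∂_2, so H_1 = Z^4.

As a check, the Euler characteristic is 9 − 12 = -3, which agrees with 1 − 4 = -3.

H_0 ≅ Z,  H_1 ≅ Z^4.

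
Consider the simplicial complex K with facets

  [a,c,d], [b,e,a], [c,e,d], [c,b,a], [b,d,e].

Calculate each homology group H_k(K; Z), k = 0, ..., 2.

H_0 = Z,  H_1 = Z,  H_2 = 0.

We work with the vertex ordering a < b < c < d < e. The simplices of K, each written with vertices in increasing order, are:

  0-simplices (5): a, b, c, d, e
  1-simplices (10): ab, ac, ad, ae, bc, bd, be, cd, ce, de
  2-simplices (5): abc, abe, acd, bde, cde

giving chain groups C_0 ≅ Z^5, C_1 ≅ Z^10, C_2 ≅ Z^5.

∂_1: C_1 → C_0 maps an edge to its endpoints' difference, ∂[p,q] = q − p. For instance
  ∂bc = c − b.
As a 5×10 matrix over Z this has rank 4, with invariant factors (1,1,1,1).

The boundary map ∂_2: C_2 → C_1 maps a triangle to the signed sum of its edges. For instance
  ∂cde = de − ce + cd,
  ∂abc = bc − ac + ab.
The resulting 10×5 matrix has rank 5, and its Smith normal form has invariant factors (1,1,1,1,1).

Reading off H_k = ker ∂_k / im ∂_{k+1}:

  H_0: rank C_0 − rank ∂_1 = 5 − 4 = 1, and the invariant factors of ∂_1 are all 1, so H_0 ≅ Z.
  H_1: rank ker ∂_1 − rank ∂_2 = (10 − 4) − 5 = 1, and the invariant factors of ∂_2 are all 1, so H_1 ≅ Z.
  H_2: rank ker ∂_2 − rank ∂_3 = (5 − 5) − 0 = 0, and there is no ∂_3, so H_2 ≅ 0.

As a check, the Euler characteristic is 5 − 10 + 5 = 0, which agrees with 1 − 1 + 0 = 0.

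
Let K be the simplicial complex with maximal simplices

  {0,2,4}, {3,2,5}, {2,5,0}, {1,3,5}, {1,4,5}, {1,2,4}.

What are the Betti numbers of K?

Order the vertices as 0 < 1 < 2 < 3 < 4 < 5. Listing each simplex with vertices in this order, K has dimension 2 with simplices:

  0-simplices (6): [0], [1], [2], [3], [4], [5]
  1-simplices (12): [0,2], [0,4], [0,5], [1,2], [1,3], [1,4], [1,5], [2,3], [2,4], [2,5], [3,5], [4,5]
  2-simplices (6): [0,2,4], [0,2,5], [1,2,4], [1,3,5], [1,4,5], [2,3,5]

so the chain groups are C_0 ≅ Z^6, C_1 ≅ Z^12, C_2 ≅ Z^6.

∂_1: C_1 → C_0 sends each edge [p,q] (with p < q) to q − p. For instance
  ∂[1,2] = [2] − [1].
The resulting 6×12 matrix has rank 5, and its Smith normal form has invariant factors (1,1,1,1,1).

The boundary map ∂_2: C_2 → C_1 sends each 2-simplex [p,q,r] to [q,r] − [p,r] + [p,q]. For instance
  ∂[1,2,4] = [2,4] − [1,4] + [1,2],
  ∂[0,2,5] = [2,5] − [0,5] + [0,2].
The 12×6 boundary matrix has rank 6 and Smith normal form diag(1,1,1,1,1,1).

Now H_k = ker ∂_k / im ∂_{k+1}, so:

  H_0: rank C_0 − rank ∂_1 = 6 − 5 = 1, and the invariant factors of ∂_1 are all 1, so H_0 ≅ Z.
  H_1: rank ker ∂_1 − rank ∂_2 = (12 − 5) − 6 = 1, and the invariant factors of ∂_2 are all 1, so H_1 ≅ Z.
  H_2: rank ker ∂_2 − rank ∂_3 = (6 − 6) − 0 = 0, and there is no ∂_3, so H_2 ≅ 0.

As a check, the Euler characteristic is 6 − 12 + 6 = 0, which agrees with 1 − 1 + 0 = 0.

Hence the Betti numbers are b_0 = 1, b_1 = 1, b_2 = 0.

b_0 = 1, b_1 = 1, b_2 = 0.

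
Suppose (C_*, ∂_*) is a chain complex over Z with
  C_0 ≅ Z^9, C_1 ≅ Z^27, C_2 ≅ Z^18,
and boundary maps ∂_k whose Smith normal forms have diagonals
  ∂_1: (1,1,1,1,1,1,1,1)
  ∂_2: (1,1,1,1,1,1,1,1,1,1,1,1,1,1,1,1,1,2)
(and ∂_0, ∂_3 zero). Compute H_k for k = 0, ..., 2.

H_0: b_0 = 9 − 0 − 8 = 1; torsion from ∂_1 factors > 1: none. So H_0 = Z.
H_1: b_1 = 27 − 8 − 18 = 1; torsion from ∂_2 factors > 1: [2]. So H_1 = Z ⊕ Z/2.
H_2: b_2 = 18 − 18 − 0 = 0; torsion from ∂_3 factors > 1: none. So H_2 = 0.

H_0 = Z,  H_1 = Z ⊕ Z/2,  H_2 = 0.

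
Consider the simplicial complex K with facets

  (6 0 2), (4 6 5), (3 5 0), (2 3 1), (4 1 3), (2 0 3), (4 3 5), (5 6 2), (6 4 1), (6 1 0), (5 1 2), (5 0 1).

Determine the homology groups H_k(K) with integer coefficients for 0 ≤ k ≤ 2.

H_0 = Z,  H_1 = Z/2,  H_2 = 0.

K has 7 vertices, 18 edges, 12 triangles.
rank ∂_0 = 0, rank ∂_1 = 6 ⇒ b_0 = 7 − 0 − 6 = 1; all invariant factors of ∂_1 are 1 so no torsion. So H_0 ≅ Z.
rank ∂_1 = 6, rank ∂_2 = 12 ⇒ b_1 = 18 − 6 − 12 = 0; ∂_2 has invariant factor(s) [2] giving torsion. So H_1 ≅ Z/2.
rank ∂_2 = 12, rank ∂_3 = 0 ⇒ b_2 = 12 − 12 − 0 = 0. So H_2 ≅ 0.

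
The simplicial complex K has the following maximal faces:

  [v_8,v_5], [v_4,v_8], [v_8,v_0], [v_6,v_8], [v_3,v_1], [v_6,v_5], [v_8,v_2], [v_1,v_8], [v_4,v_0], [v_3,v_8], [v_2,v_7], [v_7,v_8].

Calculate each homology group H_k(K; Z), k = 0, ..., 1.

H_0 = Z,  H_1 = Z^4.

K has 9 vertices, 12 edges.
rank ∂_0 = 0, rank ∂_1 = 8 ⇒ b_0 = 9 − 0 − 8 = 1; all invariant factors of ∂_1 are 1 so no torsion. So H_0 ≅ Z.
rank ∂_1 = 8, rank ∂_2 = 0 ⇒ b_1 = 12 − 8 − 0 = 4. So H_1 ≅ Z^4.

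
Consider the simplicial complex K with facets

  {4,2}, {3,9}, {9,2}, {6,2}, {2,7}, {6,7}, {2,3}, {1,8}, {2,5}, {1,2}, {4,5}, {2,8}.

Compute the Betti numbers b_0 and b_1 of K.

b_0 = 1, b_1 = 4.

We work with the vertex ordering 1 < 2 < 3 < 4 < 5 < 6 < 7 < 8 < 9. The simplices of K, each written with vertices in increasing order, are:

  0-simplices (9): [1], [2], [3], [4], [5], [6], [7], [8], [9]
  1-simplices (12): [1,2], [1,8], [2,3], [2,4], [2,5], [2,6], [2,7], [2,8], [2,9], [3,9], [4,5], [6,7]

so the chain groups are C_0 ≅ Z^9, C_1 ≅ Z^12.

∂_1: C_1 → C_0 maps an edge to its endpoints' difference, ∂[p,q] = q − p.
This gives a 9×12 integer matrix of rank 8; reducing to Smith normal form yields diagonal entries (1,1,1,1,1,1,1,1).

From H_k ≅ ker(∂_k) / im(∂_{k+1}) we obtain:

  H_0: rank C_0 − rank ∂_1 = 9 − 8 = 1, and the invariant factors of ∂_1 are all 1, so H_0 = Z.
  H_1: rank ker ∂_1 − rank ∂_2 = (12 − 8) − 0 = 4, and there is no ∂_2, so H_1 = Z^4.

As a check, the Euler characteristic is 9 − 12 = -3, which agrees with 1 − 4 = -3.

Hence the Betti numbers are b_0 = 1, b_1 = 4.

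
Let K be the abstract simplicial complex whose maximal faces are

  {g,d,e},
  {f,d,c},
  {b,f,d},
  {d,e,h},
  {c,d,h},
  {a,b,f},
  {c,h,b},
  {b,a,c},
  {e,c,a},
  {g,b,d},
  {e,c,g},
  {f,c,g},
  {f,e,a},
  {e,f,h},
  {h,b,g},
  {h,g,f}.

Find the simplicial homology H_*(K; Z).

H_0 ≅ Z,  H_1 ≅ Z^2,  H_2 ≅ Z.

Take the total order a < b < c < d < e < f < g < h on the vertex set. Then K (dimension 2) consists of the simplices:

  0-simplices (8): a, b, c, d, e, f, g, h
  1-simplices (24): ab, ac, ae, af, bc, bd, bf, bg, bh, cd, ce, cf, cg, ch, de, df, dg, dh, ef, eg, eh, fg, fh, gh
  2-simplices (16): abc, abf, ace, aef, bch, bdf, bdg, bgh, cdf, cdh, ceg, cfg, deg, deh, efh, fgh

so the chain groups are C_0 ≅ Z^8, C_1 ≅ Z^24, C_2 ≅ Z^16.

The boundary map ∂_1: C_1 → C_0 is given by ∂[p,q] = [q] − [p].
The resulting 8×24 matrix has rank 7, and its Smith normal form has invariant factors (1,1,1,1,1,1,1).

The boundary map ∂_2: C_2 → C_1 sends each 2-simplex [p,q,r] to [q,r] − [p,r] + [p,q]. For instance
  ∂ace = ce − ae + ac,
  ∂efh = fh − eh + ef.
As a 24×16 matrix over Z this has rank 15, with invariant factors (1,1,1,1,1,1,1,1,1,1,1,1,1,1,1).

Now H_k = ker ∂_k / im ∂_{k+1}, so:

  H_0: rank C_0 − rank ∂_1 = 8 − 7 = 1, and the invariant factors of ∂_1 are all 1, so H_0 = Z.
  H_1: rank ker ∂_1 − rank ∂_2 = (24 − 7) − 15 = 2, and the invariant factors of ∂_2 are all 1, so H_1 = Z^2.
  H_2: rank ker ∂_2 − rank ∂_3 = (16 − 15) − 0 = 1, and there is no ∂_3, so H_2 = Z.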